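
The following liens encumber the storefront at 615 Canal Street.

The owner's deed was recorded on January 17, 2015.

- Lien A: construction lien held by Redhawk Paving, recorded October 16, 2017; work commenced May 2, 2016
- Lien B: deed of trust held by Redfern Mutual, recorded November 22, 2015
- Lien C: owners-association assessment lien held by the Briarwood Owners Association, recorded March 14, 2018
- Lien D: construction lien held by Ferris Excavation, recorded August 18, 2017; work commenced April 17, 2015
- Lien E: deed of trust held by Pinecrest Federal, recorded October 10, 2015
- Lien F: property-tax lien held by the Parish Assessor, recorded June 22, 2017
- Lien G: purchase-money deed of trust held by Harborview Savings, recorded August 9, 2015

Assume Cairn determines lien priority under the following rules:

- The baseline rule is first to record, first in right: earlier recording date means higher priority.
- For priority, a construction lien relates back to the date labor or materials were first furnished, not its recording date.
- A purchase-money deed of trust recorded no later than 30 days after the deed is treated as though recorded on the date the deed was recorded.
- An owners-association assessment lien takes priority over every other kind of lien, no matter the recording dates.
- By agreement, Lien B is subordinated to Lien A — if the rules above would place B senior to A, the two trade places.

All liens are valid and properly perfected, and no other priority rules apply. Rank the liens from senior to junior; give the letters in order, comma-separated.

C, D, G, E, A, B, F

Adjusting effective dates: A's effective date is May 2, 2016, when work began; D's effective date is April 17, 2015, when work began; G missed the 30-day window (204 days after the deed), so its recording date stands.
C is an owners-association assessment lien and takes priority over every other lien.
Among the remaining liens, by effective date: D (April 17, 2015), G (August 9, 2015), E (October 10, 2015), B (November 22, 2015), A (May 2, 2016), F (June 22, 2017).
B is senior to A before the subordination, so the two trade places.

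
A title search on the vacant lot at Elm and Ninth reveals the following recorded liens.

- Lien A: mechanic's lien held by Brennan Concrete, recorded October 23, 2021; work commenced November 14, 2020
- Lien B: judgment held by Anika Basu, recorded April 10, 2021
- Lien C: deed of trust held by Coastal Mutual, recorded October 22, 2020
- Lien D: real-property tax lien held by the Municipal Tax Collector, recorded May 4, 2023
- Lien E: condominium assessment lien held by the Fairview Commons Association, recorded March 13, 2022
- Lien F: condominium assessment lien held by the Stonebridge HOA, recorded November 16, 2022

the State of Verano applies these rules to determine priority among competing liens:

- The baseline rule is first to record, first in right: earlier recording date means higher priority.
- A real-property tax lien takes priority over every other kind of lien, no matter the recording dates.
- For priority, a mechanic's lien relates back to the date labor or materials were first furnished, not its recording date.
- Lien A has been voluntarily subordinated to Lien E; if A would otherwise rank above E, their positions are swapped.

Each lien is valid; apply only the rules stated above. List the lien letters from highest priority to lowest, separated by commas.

Adjusting effective dates: A relates back to November 14, 2020 (work commenced).
D, as a real-property tax lien, has superpriority and ranks first.
Remaining liens by effective date: C (October 22, 2020), A (November 14, 2020), B (April 10, 2021), E (March 13, 2022), F (November 16, 2022).
Because A would otherwise rank above E, the subordination swaps them.

D, C, E, B, A, F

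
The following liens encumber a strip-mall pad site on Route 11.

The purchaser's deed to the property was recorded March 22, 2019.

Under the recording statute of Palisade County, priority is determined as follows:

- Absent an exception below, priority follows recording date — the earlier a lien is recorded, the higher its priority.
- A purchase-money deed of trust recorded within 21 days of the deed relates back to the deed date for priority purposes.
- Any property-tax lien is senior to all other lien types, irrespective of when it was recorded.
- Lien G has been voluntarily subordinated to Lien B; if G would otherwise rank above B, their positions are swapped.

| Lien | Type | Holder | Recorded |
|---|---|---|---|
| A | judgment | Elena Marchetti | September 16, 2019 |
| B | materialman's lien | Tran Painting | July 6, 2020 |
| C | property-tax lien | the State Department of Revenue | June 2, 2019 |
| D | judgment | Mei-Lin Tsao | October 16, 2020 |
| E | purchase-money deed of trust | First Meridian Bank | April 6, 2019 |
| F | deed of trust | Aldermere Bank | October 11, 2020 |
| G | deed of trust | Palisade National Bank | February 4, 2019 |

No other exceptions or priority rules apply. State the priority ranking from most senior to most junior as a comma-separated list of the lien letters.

C, B, E, A, G, F, D

Effective dates after the stated exceptions: E's effective date is the deed date, March 22, 2019.
C is a property-tax lien, so it outranks all other liens regardless of date.
The other liens, earliest effective date first: G (February 4, 2019), E (March 22, 2019), A (September 16, 2019), B (July 6, 2020), F (October 11, 2020), D (October 16, 2020).
G is senior to B before the subordination, so the two trade places.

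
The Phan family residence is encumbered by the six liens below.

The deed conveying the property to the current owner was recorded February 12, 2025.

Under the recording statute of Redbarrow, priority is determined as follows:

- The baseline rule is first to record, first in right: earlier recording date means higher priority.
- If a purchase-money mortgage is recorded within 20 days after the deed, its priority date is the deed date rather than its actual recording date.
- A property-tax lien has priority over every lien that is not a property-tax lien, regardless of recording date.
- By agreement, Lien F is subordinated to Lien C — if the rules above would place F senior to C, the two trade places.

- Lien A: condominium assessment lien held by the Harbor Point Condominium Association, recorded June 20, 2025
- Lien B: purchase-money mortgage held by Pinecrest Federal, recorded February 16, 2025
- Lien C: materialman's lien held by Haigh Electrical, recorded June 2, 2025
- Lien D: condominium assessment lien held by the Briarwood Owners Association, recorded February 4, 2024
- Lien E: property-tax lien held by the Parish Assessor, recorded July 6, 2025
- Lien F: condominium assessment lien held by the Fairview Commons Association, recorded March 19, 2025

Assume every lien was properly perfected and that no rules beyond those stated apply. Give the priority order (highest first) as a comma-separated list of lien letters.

E, D, B, C, F, A

First, effective dates: B was recorded within the 20-day window, so its effective date is the deed date February 12, 2025.
As a property-tax lien, E is senior to every other lien.
Among the remaining liens, by effective date: D (February 4, 2024), B (February 12, 2025), F (March 19, 2025), C (June 2, 2025), A (June 20, 2025).
Because F would otherwise rank above C, the subordination swaps them.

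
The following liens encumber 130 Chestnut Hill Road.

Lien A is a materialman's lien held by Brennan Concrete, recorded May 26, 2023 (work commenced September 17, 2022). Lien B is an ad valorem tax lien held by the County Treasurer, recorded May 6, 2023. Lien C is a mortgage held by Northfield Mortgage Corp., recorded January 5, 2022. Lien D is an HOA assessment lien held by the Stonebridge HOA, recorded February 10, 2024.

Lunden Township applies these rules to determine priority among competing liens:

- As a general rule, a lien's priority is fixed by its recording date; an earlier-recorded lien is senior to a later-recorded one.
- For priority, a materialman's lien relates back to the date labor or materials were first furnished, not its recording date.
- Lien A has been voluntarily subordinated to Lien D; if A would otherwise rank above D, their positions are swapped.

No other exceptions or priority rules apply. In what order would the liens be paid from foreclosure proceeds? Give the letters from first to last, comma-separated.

C, D, B, A

First, effective dates: A is treated as recorded September 17, 2022, the work-commencement date.
Ordering by effective date: C (January 5, 2022), A (September 17, 2022), B (May 6, 2023), D (February 10, 2024).
The subordination applies — A was senior to D — so A and D swap.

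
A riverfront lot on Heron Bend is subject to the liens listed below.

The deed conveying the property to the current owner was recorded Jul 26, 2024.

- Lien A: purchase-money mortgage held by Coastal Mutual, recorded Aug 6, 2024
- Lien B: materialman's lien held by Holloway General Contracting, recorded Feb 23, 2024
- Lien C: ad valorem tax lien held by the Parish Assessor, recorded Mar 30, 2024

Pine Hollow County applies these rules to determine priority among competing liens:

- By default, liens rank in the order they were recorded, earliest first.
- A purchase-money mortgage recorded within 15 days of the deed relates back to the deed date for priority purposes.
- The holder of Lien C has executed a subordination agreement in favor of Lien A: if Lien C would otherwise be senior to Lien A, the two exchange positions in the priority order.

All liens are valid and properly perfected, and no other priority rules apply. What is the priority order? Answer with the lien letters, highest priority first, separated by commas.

B, A, C

First, effective dates: A was recorded within the 15-day window, so its effective date is the deed date Jul 26, 2024.
Ordering by effective date: B (Feb 23, 2024), C (Mar 30, 2024), A (Jul 26, 2024).
C is senior to A before the subordination, so the two trade places.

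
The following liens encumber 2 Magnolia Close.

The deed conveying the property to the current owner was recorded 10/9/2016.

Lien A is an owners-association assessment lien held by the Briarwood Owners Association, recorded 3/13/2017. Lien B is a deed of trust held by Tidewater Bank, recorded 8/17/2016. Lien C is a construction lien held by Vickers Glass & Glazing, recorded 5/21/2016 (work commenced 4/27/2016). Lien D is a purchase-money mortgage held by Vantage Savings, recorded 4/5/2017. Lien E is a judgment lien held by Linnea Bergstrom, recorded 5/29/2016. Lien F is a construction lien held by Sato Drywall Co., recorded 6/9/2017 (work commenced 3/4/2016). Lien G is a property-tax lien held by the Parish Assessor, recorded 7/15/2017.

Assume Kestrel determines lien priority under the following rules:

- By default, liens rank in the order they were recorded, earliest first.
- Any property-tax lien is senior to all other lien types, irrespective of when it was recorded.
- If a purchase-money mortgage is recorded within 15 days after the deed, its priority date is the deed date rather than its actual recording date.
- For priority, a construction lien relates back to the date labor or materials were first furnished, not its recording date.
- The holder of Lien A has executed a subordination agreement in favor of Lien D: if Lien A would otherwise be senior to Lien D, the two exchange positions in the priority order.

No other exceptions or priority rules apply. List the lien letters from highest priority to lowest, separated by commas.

Effective dates after the stated exceptions: C's effective date is 4/27/2016, when work began; D missed the 15-day window (178 days after the deed), so its recording date stands; F is treated as recorded 3/4/2016, the work-commencement date.
G, as a property-tax lien, has superpriority and ranks first.
Remaining liens by effective date: F (3/4/2016), C (4/27/2016), E (5/29/2016), B (8/17/2016), A (3/13/2017), D (4/5/2017).
Because A would otherwise rank above D, the subordination swaps them.

G, F, C, E, B, D, A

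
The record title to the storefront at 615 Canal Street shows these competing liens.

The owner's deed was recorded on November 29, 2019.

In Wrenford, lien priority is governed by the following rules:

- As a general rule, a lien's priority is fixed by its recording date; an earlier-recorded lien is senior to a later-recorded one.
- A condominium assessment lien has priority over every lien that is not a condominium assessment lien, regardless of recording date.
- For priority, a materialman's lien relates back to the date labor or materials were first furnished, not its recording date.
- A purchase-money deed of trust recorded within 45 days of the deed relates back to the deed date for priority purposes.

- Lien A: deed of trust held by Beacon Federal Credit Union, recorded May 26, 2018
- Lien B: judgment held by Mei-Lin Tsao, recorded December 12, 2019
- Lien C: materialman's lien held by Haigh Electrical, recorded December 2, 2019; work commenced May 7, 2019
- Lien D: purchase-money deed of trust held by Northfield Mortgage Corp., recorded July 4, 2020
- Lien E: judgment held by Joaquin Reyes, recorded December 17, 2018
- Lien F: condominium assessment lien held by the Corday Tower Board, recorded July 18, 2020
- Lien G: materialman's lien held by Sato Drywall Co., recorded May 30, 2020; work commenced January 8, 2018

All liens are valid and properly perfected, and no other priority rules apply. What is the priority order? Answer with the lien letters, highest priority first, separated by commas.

F, G, A, E, C, B, D

Adjusting effective dates: C relates back to May 7, 2019 (work commenced); D was recorded 218 days after the deed, outside the 45-day window, so it keeps its recording date; G's effective date is January 8, 2018, when work began.
F is a condominium assessment lien and takes priority over every other lien.
The other liens, earliest effective date first: G (January 8, 2018), A (May 26, 2018), E (December 17, 2018), C (May 7, 2019), B (December 12, 2019), D (July 4, 2020).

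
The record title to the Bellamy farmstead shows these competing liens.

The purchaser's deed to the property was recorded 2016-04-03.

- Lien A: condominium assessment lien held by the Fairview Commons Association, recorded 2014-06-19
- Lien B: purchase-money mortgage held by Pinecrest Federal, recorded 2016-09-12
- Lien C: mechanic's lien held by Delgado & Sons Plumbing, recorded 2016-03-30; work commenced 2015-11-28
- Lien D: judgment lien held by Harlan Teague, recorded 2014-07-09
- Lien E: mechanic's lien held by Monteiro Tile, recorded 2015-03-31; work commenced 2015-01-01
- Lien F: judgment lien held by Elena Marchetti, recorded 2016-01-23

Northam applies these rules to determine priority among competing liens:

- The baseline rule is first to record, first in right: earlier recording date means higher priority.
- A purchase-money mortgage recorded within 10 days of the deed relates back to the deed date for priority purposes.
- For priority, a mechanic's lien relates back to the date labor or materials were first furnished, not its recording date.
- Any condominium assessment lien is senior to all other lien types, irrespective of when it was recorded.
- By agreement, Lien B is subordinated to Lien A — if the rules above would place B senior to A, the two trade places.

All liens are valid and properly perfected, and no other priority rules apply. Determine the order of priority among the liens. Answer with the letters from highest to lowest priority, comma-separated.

Adjusting effective dates: B was recorded 162 days after the deed, outside the 10-day window, so it keeps its recording date; C's effective date is 2015-11-28, when work began; E relates back to 2015-01-01 (work commenced).
A is a condominium assessment lien, so it outranks all other liens regardless of date.
Among the remaining liens, by effective date: D (2014-07-09), E (2015-01-01), C (2015-11-28), F (2016-01-23), B (2016-09-12).
B is already junior to A, so the subordination agreement changes nothing.

A, D, E, C, F, B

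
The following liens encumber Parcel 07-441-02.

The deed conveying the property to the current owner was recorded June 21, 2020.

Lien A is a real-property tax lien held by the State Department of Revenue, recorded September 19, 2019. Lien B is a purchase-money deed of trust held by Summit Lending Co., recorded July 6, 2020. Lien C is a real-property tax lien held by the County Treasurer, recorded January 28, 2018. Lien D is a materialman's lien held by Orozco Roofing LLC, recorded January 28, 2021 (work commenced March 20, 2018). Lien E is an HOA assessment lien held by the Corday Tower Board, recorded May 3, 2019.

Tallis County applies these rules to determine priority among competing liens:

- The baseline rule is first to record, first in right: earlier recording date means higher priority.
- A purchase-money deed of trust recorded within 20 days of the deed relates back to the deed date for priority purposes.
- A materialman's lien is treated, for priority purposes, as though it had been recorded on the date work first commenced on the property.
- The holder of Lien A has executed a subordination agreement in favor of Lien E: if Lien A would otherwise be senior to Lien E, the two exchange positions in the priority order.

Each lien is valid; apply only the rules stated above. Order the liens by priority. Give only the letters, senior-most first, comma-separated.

Effective dates: B was recorded within the 20-day window, so its effective date is the deed date June 21, 2020; D relates back to March 20, 2018 (work commenced).
Sorted by effective date: C (January 28, 2018), D (March 20, 2018), E (May 3, 2019), A (September 19, 2019), B (June 21, 2020).
Since A is not senior to E, the subordination leaves the order unchanged.

C, D, E, A, B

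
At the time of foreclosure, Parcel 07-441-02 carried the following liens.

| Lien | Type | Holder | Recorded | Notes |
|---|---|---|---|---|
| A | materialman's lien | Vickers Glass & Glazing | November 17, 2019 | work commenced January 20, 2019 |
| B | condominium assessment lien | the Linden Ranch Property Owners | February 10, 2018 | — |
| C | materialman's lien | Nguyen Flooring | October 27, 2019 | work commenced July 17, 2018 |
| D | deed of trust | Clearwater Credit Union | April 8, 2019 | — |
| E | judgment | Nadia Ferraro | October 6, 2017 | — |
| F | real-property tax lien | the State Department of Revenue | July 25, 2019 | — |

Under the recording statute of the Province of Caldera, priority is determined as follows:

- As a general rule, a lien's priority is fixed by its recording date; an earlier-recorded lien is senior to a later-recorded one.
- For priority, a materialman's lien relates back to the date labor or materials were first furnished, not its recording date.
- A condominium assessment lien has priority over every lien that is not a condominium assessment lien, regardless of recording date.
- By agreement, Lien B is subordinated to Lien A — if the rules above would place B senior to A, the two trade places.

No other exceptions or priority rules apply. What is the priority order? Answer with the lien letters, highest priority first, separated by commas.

A, E, C, B, D, F

First, effective dates: A relates back to January 20, 2019 (work commenced); C's effective date is July 17, 2018, when work began.
B is a condominium assessment lien and takes priority over every other lien.
The other liens, earliest effective date first: E (October 6, 2017), C (July 17, 2018), A (January 20, 2019), D (April 8, 2019), F (July 25, 2019).
Because B would otherwise rank above A, the subordination swaps them.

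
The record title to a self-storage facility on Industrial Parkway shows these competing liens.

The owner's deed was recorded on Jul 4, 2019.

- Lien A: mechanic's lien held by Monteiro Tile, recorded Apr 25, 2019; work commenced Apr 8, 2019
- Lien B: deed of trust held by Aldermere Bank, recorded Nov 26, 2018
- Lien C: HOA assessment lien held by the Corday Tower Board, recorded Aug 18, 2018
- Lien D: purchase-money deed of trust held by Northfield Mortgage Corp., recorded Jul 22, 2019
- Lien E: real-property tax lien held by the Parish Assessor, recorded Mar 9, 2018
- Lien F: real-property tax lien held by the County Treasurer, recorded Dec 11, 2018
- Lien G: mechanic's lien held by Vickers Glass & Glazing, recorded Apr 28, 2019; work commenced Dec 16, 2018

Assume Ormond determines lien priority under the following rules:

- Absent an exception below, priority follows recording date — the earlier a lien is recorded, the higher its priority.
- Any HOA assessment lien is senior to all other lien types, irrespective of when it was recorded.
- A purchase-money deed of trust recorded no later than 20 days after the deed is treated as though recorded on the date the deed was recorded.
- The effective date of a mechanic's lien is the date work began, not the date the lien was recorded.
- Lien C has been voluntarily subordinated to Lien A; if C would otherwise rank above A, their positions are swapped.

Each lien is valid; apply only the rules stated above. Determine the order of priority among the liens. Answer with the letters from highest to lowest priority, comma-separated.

Effective dates: A relates back to Apr 8, 2019 (work commenced); D was recorded within the 20-day window, so its effective date is the deed date Jul 4, 2019; G relates back to Dec 16, 2018 (work commenced).
C is an HOA assessment lien and takes priority over every other lien.
Ordering the rest by effective date: E (Mar 9, 2018), B (Nov 26, 2018), F (Dec 11, 2018), G (Dec 16, 2018), A (Apr 8, 2019), D (Jul 4, 2019).
C would otherwise be senior to A, so under the subordination agreement C and A exchange positions.

A, E, B, F, G, C, D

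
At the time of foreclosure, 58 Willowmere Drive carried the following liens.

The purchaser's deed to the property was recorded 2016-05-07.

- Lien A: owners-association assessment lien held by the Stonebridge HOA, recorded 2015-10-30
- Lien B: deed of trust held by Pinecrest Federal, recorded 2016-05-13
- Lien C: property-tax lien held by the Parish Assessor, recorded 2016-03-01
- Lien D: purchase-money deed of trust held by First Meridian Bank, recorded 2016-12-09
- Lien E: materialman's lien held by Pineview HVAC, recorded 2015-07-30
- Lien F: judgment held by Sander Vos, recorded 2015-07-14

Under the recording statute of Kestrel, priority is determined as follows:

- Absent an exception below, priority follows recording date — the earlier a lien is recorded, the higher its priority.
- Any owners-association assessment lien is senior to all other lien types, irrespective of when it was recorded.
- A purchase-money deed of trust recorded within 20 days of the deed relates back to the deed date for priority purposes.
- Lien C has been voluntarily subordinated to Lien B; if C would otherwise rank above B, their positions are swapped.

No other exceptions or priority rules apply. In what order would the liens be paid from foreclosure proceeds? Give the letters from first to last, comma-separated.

A, F, E, B, C, D

Effective dates after the stated exceptions: D was recorded 216 days after the deed, outside the 20-day window, so it keeps its recording date.
A is an owners-association assessment lien and takes priority over every other lien.
Remaining liens by effective date: F (2015-07-14), E (2015-07-30), C (2016-03-01), B (2016-05-13), D (2016-12-09).
C is senior to B before the subordination, so the two trade places.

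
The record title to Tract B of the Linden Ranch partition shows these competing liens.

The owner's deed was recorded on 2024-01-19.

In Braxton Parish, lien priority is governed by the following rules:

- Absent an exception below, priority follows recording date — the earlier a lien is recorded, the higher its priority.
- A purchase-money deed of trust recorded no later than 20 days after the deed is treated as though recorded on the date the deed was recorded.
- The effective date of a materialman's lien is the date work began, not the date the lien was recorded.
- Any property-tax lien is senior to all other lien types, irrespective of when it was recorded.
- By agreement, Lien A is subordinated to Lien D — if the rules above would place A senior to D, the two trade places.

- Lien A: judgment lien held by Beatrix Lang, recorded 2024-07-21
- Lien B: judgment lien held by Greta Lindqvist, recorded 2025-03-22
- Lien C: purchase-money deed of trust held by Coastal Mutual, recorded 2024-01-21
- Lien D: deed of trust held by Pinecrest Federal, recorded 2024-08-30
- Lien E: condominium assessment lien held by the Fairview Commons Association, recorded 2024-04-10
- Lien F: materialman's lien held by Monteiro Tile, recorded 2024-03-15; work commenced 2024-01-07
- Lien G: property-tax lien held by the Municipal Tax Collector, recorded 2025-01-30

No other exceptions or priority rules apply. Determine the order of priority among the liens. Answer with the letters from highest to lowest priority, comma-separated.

Effective dates: C's effective date is the deed date, 2024-01-19; F's effective date is 2024-01-07, when work began.
As a property-tax lien, G is senior to every other lien.
Ordering the rest by effective date: F (2024-01-07), C (2024-01-19), E (2024-04-10), A (2024-07-21), D (2024-08-30), B (2025-03-22).
Because A would otherwise rank above D, the subordination swaps them.

G, F, C, E, D, A, B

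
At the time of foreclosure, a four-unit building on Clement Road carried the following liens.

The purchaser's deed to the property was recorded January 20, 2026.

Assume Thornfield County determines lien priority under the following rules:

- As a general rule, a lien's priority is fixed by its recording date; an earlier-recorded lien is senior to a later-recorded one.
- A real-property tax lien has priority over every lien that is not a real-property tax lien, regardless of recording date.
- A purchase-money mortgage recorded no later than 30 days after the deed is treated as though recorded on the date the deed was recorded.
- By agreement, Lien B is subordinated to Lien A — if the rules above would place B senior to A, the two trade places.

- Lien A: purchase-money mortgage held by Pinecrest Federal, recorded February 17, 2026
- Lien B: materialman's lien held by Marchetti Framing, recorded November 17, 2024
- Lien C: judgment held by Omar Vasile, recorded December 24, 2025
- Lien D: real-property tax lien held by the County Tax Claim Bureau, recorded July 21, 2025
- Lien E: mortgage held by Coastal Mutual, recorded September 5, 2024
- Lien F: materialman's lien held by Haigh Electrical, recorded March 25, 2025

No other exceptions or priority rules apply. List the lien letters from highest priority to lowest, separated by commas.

D, E, A, F, C, B

Effective dates: A's effective date is the deed date, January 20, 2026.
D is a real-property tax lien and takes priority over every other lien.
Remaining liens by effective date: E (September 5, 2024), B (November 17, 2024), F (March 25, 2025), C (December 24, 2025), A (January 20, 2026).
B would otherwise be senior to A, so under the subordination agreement B and A exchange positions.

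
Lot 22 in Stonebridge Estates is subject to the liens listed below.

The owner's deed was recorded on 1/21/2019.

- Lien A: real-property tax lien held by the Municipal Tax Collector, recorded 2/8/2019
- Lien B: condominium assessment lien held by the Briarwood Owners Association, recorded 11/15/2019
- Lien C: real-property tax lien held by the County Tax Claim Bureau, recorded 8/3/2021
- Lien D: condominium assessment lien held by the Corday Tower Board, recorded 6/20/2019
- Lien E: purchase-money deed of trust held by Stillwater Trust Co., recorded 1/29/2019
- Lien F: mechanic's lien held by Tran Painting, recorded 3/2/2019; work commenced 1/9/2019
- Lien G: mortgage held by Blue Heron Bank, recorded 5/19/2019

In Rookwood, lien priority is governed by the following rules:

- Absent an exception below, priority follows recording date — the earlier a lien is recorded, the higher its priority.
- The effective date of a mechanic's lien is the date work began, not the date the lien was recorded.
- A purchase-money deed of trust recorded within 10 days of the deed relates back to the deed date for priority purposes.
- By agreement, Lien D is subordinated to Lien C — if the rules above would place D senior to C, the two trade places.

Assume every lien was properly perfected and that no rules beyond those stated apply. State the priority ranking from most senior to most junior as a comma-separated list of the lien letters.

F, E, A, G, C, B, D

First, effective dates: E relates back to the deed date 1/21/2019; F is treated as recorded 1/9/2019, the work-commencement date.
Sorted by effective date: F (1/9/2019), E (1/21/2019), A (2/8/2019), G (5/19/2019), D (6/20/2019), B (11/15/2019), C (8/3/2021).
D would otherwise be senior to C, so under the subordination agreement D and C exchange positions.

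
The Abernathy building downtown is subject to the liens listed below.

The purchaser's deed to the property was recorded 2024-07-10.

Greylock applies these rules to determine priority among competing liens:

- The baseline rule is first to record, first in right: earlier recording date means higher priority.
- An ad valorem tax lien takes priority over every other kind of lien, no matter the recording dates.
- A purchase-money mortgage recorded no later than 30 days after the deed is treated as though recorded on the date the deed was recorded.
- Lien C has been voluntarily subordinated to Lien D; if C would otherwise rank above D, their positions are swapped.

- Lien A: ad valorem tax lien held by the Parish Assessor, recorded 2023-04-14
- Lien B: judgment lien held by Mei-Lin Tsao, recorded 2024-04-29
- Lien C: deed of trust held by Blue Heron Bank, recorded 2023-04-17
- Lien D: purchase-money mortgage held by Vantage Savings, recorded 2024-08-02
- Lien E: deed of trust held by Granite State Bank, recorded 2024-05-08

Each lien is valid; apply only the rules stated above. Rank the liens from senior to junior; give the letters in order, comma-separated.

Effective dates: D relates back to the deed date 2024-07-10.
A, as an ad valorem tax lien, has superpriority and ranks first.
Remaining liens by effective date: C (2023-04-17), B (2024-04-29), E (2024-05-08), D (2024-07-10).
Because C would otherwise rank above D, the subordination swaps them.

A, D, B, E, C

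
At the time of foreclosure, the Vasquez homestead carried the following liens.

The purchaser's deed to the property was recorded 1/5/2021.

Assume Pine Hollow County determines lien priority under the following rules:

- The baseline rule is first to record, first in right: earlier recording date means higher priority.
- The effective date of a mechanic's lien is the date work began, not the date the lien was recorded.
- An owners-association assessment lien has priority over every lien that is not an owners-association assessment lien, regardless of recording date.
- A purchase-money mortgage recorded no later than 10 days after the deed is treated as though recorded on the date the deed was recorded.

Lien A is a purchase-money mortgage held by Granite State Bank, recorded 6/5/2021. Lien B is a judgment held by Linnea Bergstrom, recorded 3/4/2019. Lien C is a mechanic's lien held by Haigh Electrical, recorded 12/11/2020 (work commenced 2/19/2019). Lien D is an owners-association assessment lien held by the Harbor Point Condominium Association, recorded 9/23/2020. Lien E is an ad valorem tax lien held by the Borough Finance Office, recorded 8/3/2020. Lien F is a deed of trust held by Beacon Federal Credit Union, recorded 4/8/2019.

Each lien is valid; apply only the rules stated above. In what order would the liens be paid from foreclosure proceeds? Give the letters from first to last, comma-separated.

D, C, B, F, E, A

Effective dates: A missed the 10-day window (151 days after the deed), so its recording date stands; C relates back to 2/19/2019 (work commenced).
D is an owners-association assessment lien and takes priority over every other lien.
Remaining liens by effective date: C (2/19/2019), B (3/4/2019), F (4/8/2019), E (8/3/2020), A (6/5/2021).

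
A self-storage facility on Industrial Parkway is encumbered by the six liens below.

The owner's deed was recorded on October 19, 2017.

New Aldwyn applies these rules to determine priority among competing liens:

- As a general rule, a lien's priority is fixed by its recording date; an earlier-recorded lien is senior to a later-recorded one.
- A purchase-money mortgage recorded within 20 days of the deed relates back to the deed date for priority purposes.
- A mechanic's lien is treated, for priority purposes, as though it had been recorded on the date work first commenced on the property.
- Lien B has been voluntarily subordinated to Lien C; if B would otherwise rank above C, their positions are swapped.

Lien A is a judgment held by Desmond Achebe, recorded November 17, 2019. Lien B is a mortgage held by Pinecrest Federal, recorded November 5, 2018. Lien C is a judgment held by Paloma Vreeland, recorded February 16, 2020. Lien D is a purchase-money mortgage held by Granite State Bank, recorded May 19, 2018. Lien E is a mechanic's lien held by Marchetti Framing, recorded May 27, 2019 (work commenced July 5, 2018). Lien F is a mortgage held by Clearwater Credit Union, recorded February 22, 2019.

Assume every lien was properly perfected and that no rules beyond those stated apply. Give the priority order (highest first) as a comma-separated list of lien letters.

D, E, C, F, A, B

Effective dates: D missed the 20-day window (212 days after the deed), so its recording date stands; E's effective date is July 5, 2018, when work began.
By effective date, earliest first: D (May 19, 2018), E (July 5, 2018), B (November 5, 2018), F (February 22, 2019), A (November 17, 2019), C (February 16, 2020).
B is senior to C before the subordination, so the two trade places.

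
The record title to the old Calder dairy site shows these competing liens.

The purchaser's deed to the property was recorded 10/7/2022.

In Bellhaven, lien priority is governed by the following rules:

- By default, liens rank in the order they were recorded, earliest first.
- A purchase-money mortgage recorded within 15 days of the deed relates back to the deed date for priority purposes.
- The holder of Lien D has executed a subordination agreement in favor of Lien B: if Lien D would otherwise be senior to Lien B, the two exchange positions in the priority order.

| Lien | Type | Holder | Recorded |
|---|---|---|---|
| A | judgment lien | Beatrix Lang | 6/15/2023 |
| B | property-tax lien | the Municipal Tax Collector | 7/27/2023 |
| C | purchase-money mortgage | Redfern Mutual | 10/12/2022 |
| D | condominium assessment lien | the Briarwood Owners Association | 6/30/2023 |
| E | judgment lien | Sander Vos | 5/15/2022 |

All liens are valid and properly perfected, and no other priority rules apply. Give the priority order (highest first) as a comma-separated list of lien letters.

Effective dates after the stated exceptions: C's effective date is the deed date, 10/7/2022.
By effective date: E (5/15/2022), C (10/7/2022), A (6/15/2023), D (6/30/2023), B (7/27/2023).
D would otherwise be senior to B, so under the subordination agreement D and B exchange positions.

E, C, A, B, D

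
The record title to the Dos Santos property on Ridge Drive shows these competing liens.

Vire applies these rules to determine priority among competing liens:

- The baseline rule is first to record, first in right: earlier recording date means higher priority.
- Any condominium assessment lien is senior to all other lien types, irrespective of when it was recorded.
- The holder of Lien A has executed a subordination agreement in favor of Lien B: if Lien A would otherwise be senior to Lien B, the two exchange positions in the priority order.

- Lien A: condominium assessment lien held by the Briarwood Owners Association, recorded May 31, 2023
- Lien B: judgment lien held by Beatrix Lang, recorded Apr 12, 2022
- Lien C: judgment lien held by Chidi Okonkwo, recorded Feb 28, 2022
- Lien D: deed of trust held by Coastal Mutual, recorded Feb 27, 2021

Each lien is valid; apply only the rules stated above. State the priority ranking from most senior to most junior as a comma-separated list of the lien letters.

A is a condominium assessment lien and takes priority over every other lien.
The other liens, earliest effective date first: D (Feb 27, 2021), C (Feb 28, 2022), B (Apr 12, 2022).
A is senior to B before the subordination, so the two trade places.

B, D, C, A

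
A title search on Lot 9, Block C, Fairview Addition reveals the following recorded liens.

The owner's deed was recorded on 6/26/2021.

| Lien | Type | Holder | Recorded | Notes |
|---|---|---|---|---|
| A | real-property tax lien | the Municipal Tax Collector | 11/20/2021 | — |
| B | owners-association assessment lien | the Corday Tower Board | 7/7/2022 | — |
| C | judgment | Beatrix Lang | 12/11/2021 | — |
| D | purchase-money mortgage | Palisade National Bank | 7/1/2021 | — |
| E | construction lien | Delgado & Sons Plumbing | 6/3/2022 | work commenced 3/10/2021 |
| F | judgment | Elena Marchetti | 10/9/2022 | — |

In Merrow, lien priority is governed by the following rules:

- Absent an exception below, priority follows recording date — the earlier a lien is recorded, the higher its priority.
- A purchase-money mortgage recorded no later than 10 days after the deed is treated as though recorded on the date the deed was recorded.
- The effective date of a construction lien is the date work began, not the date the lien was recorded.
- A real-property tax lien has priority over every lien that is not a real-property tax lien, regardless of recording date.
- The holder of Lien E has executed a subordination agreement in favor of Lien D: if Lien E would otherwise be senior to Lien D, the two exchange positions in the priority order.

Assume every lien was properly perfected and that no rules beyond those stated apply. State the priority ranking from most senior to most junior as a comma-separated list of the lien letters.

Effective dates: D's effective date is the deed date, 6/26/2021; E relates back to 3/10/2021 (work commenced).
As a real-property tax lien, A is senior to every other lien.
Among the remaining liens, by effective date: E (3/10/2021), D (6/26/2021), C (12/11/2021), B (7/7/2022), F (10/9/2022).
Because E would otherwise rank above D, the subordination swaps them.

A, D, E, C, B, F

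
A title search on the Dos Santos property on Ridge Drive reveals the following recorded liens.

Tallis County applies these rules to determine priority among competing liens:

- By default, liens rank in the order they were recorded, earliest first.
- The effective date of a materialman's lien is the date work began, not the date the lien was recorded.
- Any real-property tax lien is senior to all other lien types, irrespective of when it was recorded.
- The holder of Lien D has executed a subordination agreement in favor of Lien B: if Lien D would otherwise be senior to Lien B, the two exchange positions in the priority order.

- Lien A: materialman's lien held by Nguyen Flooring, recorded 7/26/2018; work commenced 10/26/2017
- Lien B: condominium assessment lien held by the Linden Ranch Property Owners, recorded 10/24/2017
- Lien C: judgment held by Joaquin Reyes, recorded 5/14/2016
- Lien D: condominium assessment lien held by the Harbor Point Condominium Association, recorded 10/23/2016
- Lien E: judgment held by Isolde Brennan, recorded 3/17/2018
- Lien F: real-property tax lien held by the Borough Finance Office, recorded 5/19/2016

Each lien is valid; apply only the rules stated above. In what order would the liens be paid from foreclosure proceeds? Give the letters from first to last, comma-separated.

F, C, B, D, A, E

First, effective dates: A's effective date is 10/26/2017, when work began.
F is a real-property tax lien and takes priority over every other lien.
Ordering the rest by effective date: C (5/14/2016), D (10/23/2016), B (10/24/2017), A (10/26/2017), E (3/17/2018).
The subordination applies — D was senior to B — so D and B swap.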